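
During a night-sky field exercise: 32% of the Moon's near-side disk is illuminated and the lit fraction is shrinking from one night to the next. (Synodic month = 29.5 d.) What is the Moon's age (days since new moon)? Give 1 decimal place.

From f = (1 − cos θ)/2: cos θ = 1 − 2×0.32 = 0.360; arccos → 68.9°.
Since the Moon is past full (waning), take the reflex angle: θ = 360° − 68.9° = 291.1°.
Age = 29.5 × 291.1°/360° ≈ 23.85 days.

23.9 days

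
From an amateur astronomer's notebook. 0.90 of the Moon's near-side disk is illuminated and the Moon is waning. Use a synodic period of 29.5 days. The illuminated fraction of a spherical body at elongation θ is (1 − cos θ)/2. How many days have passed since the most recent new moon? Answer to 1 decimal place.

From f = (1 − cos θ)/2: cos θ = 1 − 2×0.90 = -0.800; arccos → 143.1°.
Waning ⇒ past full, so θ = 360° − 143.1° = 216.9°.
At 360°/29.5 d per day, 216.9° corresponds to 17.77 days.

17.8 days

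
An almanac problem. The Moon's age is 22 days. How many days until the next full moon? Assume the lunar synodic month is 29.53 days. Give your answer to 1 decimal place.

Full moon occurs at elongation 180°, i.e. at age 29.53 × 180/360 = 14.765 d.
This lunation's full moon (14.765 d) has passed, so add one period: 44.295 − 22 = 22.295 days.

22.3 days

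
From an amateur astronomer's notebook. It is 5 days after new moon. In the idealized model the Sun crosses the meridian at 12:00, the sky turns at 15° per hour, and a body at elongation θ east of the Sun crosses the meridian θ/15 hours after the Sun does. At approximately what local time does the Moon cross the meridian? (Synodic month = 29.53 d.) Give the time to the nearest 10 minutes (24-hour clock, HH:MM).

16:00

The Moon has covered 5/29.53 of its cycle, so θ ≈ 360° × 5/29.53 = 61.0°.
Delay after the Sun = 61.0° / (15°/h) ≈ 4.06 h.
12:00 + 4.064 h ≈ 16:04 → 16:00 to the nearest ten minutes.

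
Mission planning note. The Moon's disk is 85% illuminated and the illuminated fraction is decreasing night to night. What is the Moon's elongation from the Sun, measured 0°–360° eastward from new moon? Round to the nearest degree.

226°

cos θ = 1 − 2f = -0.700, giving a principal value of 134.4°.
A waning Moon lies in 180°–360°, so θ = 360° − 134.4° = 225.6°.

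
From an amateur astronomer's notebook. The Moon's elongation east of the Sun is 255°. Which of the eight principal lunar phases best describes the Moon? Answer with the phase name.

The last quarter sector spans roughly 248°–292°; 255° falls inside it.

last quarter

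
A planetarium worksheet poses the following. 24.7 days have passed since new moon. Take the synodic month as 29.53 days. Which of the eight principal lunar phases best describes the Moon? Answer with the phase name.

θ ≈ 360° × 24.7/29.53 = 301°, which falls in the waning crescent sector.

waning crescent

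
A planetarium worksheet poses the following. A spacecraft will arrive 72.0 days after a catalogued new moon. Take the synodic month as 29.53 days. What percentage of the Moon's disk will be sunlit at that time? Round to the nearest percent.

96%

Reduce mod P: 72.0 − 2×29.53 = 12.94 d into the current lunation.
The Moon has covered 12.94/29.53 of its cycle, so θ ≈ 360° × 12.94/29.53 = 157.8°.
cos 157.8° = (-0.926), so f = (1 − (-0.926))/2 = 0.963, so 96%.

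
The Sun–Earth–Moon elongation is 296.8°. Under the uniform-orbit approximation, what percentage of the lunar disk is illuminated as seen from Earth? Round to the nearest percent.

f = (1 − cos 296.8°)/2 = (1 − 0.451)/2 ≈ 0.275, i.e. 27%.

27%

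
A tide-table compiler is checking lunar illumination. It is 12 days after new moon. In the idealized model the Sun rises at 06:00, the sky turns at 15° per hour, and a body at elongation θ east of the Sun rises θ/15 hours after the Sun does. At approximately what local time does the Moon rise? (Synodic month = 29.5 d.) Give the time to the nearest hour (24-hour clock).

16:00

Phase angle: θ = 360°·(12 d)/(29.5 d) = 146.4°.
The Moon trails the Sun by θ/15 = 146.4/15 ≈ 9.76 hours.
06:00 + 9.76 h ≈ 15:46 → 16:00 to the nearest hour.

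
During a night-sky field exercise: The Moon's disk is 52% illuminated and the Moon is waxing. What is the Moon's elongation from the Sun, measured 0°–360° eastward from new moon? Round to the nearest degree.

cos θ = 1 − 2f = -0.040, giving a principal value of 92.3°.
Before full moon the principal value applies: θ = 92.3°.

92°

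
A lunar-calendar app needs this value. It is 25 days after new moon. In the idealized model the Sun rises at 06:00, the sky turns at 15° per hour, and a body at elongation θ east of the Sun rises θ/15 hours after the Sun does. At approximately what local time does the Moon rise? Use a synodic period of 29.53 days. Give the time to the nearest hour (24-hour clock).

02:00

Elongation θ = 360° × 25/29.53 ≈ 304.8°.
The Moon trails the Sun by θ/15 = 304.8/15 ≈ 20.32 hours.
06:00 + 20.32 h ≈ 02:19 → 02:00 to the nearest hour.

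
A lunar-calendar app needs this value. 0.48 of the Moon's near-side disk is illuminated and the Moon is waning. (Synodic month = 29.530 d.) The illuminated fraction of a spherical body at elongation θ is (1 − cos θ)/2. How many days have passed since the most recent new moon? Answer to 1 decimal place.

22.3 days

Invert f = (1 − cos θ)/2 to get cos θ = 1 − 2(0.48) = 0.040, hence θ₀ = arccos 0.040 = 87.7°.
Since the Moon is past full (waning), take the reflex angle: θ = 360° − 87.7° = 272.3°.
At 360°/29.530 d per day, 272.3° corresponds to 22.34 days.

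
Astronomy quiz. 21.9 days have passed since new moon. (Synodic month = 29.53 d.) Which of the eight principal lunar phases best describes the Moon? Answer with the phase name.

At 21.9/29.53 of the cycle, θ ≈ 267° — the last quarter range.

last quarter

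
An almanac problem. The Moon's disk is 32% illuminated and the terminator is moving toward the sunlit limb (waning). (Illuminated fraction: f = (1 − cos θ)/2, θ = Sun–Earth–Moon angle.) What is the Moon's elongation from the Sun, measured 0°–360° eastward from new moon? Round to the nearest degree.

291°

cos θ = 1 − 2f = 0.360, giving a principal value of 68.9°.
A waning Moon lies in 180°–360°, so θ = 360° − 68.9° = 291.1°.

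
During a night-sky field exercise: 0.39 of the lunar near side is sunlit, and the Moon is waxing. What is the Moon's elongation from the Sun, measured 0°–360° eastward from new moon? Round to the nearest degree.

77°

Invert f = (1 − cos θ)/2 to get cos θ = 1 − 2(0.39) = 0.220, hence θ₀ = arccos 0.220 = 77.3°.
Before full moon the principal value applies: θ = 77.3°.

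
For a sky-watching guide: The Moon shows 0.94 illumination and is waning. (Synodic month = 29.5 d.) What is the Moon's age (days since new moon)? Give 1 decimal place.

17.1 days

cos θ = 1 − 2f = -0.880, giving a principal value of 151.6°.
Since the Moon is past full (waning), take the reflex angle: θ = 360° − 151.6° = 208.4°.
Age = 29.5 × 208.4°/360° ≈ 17.07 days.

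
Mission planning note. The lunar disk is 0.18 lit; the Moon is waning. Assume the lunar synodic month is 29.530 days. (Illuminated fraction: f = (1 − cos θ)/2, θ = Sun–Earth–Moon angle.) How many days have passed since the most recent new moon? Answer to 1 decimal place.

25.4 days

Invert f = (1 − cos θ)/2 to get cos θ = 1 − 2(0.18) = 0.640, hence θ₀ = arccos 0.640 = 50.2°.
Waning ⇒ past full, so θ = 360° − 50.2° = 309.8°.
Age = 29.530 × 309.8°/360° ≈ 25.41 days.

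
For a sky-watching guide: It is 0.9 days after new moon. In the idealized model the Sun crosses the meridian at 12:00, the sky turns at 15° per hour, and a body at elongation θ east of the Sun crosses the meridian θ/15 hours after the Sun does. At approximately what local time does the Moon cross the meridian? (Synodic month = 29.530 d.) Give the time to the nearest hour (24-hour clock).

13:00

Elongation θ = 360° × 0.9/29.530 ≈ 11.0°.
The Moon trails the Sun by θ/15 = 11.0/15 ≈ 0.73 hours.
12:00 + 0.73 h ≈ 12:44 → 13:00 to the nearest hour.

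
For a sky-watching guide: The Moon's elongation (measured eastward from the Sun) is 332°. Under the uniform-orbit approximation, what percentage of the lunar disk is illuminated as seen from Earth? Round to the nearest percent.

6%

Half-versine of 332°: (1 − 0.883)/2 = 0.059, i.e. 6%.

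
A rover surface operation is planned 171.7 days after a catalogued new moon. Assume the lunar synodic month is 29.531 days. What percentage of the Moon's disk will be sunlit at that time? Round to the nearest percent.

171.7 d spans 5 complete synodic months (5 × 29.531 = 147.66 d) plus 24.04 d.
Phase angle: θ = 360°·(24.04 d)/(29.531 d) = 293.1°.
cos 293.1° = 0.393, so f = (1 − 0.393)/2 = 0.304, so 30%.

30%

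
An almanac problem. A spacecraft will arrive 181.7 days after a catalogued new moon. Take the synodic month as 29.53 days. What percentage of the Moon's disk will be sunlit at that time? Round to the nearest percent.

21%

181.7 d spans 6 complete synodic months (6 × 29.53 = 177.18 d) plus 4.52 d.
Phase angle: θ = 360°·(4.52 d)/(29.53 d) = 55.1°.
cos 55.1° = 0.572, so f = (1 − 0.572)/2 = 0.214, so 21%.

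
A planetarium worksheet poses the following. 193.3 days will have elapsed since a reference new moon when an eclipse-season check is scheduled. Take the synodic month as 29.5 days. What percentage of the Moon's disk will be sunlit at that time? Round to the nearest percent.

193.3 d spans 6 complete synodic months (6 × 29.5 = 177.00 d) plus 16.30 d.
Phase angle: θ = 360°·(16.30 d)/(29.5 d) = 198.9°.
cos 198.9° = (-0.946), so f = (1 − (-0.946))/2 = 0.973, so 97%.

97%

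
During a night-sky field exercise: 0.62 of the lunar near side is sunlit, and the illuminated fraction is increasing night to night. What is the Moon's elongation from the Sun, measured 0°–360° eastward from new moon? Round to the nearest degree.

cos θ = 1 − 2f = -0.240, giving a principal value of 103.9°.
Waxing ⇒ before full, so θ = 103.9°.

104°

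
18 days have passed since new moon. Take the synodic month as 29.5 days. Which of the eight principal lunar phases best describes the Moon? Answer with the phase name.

θ ≈ 360° × 18/29.5 = 220°, which falls in the waning gibbous sector.

waning gibbous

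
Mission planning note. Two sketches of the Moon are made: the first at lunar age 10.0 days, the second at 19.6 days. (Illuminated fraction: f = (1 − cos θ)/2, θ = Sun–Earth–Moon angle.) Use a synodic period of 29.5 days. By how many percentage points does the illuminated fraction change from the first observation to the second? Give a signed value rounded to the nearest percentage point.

-1 pp

First observation: θ = 360°·10.0/29.5 = 122.0°, so f = 0.765.
Second observation: θ = 239.2°, f = 0.756.
Δf = 0.756 − 0.765 = -0.009, i.e. -1 pp.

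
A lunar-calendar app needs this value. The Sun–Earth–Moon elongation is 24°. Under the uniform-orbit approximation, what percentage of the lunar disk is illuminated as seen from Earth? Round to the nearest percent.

f = (1 − cos 24°)/2 = (1 − 0.914)/2 ≈ 0.043, i.e. 4%.

4%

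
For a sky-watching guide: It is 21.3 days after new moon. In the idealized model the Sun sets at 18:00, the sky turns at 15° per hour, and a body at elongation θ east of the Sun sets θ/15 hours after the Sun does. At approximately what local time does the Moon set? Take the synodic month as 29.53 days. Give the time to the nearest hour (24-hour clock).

11:00

Phase angle: θ = 360°·(21.3 d)/(29.53 d) = 259.7°.
Delay after the Sun = 259.7° / (15°/h) ≈ 17.31 h.
18:00 + 17.31 h ≈ 11:19 → 11:00 to the nearest hour.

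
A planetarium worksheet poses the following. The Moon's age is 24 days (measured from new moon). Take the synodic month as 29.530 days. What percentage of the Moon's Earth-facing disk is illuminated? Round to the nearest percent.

Elongation θ = 360° × 24/29.530 ≈ 292.6°.
cos 292.6° = 0.384, so f = (1 − 0.384)/2 = 0.308, so 31%.

31%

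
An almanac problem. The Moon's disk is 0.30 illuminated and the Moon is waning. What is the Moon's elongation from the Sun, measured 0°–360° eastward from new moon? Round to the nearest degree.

cos θ = 1 − 2f = 0.400, giving a principal value of 66.4°.
Waning ⇒ past full, so θ = 360° − 66.4° = 293.6°.

294°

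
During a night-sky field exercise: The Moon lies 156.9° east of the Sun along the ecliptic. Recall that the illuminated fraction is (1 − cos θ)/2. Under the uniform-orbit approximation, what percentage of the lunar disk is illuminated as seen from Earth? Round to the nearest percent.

96%

cos 156.9° = (-0.920), so f = (1 − (-0.920))/2 = 0.960, i.e. 96%.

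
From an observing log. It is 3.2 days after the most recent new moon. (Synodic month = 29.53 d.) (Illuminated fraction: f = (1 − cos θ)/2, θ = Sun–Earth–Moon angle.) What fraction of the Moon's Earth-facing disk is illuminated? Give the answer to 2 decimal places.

0.11

Phase angle: θ = 360°·(3.2 d)/(29.53 d) = 39.0°.
cos 39.0° = 0.777, so f = (1 − 0.777)/2 = 0.111.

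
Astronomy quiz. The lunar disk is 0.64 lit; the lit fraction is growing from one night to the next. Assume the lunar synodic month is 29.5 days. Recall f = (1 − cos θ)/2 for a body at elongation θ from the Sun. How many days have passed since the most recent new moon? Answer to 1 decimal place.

8.7 days

Invert f = (1 − cos θ)/2 to get cos θ = 1 − 2(0.64) = -0.280, hence θ₀ = arccos -0.280 = 106.3°.
Waxing ⇒ before full, so θ = 106.3°.
Age = 29.5 × 106.3°/360° ≈ 8.71 days.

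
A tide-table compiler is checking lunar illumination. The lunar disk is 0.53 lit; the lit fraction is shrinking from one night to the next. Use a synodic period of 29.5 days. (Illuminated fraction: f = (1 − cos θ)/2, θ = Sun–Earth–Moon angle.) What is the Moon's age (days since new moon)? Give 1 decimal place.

21.8 days

From f = (1 − cos θ)/2: cos θ = 1 − 2×0.53 = -0.060; arccos → 93.4°.
A waning Moon lies in 180°–360°, so θ = 360° − 93.4° = 266.6°.
That fraction of the synodic month is 266.6/360 × 29.5 d ≈ 21.84 d.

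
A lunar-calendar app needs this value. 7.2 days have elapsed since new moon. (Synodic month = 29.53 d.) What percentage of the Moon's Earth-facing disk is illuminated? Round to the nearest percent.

Phase angle: θ = 360°·(7.2 d)/(29.53 d) = 87.8°.
cos 87.8° = 0.039, so f = (1 − 0.039)/2 = 0.481, so 48%.

48%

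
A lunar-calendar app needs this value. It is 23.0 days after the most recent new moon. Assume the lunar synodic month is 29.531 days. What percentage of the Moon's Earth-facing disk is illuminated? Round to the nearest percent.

Elongation θ = 360° × 23.0/29.531 ≈ 280.4°.
Illuminated fraction = (1 − cos 280.4°)/2 = (1 − 0.180)/2 ≈ 0.410, so 41%.

41%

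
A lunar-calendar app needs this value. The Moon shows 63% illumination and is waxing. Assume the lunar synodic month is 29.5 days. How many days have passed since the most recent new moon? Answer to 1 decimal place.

Invert f = (1 − cos θ)/2 to get cos θ = 1 − 2(0.63) = -0.260, hence θ₀ = arccos -0.260 = 105.1°.
The Moon is waxing (0°–180°), so θ = 105.1° directly.
Age = 29.5 × 105.1°/360° ≈ 8.61 days.

8.6 days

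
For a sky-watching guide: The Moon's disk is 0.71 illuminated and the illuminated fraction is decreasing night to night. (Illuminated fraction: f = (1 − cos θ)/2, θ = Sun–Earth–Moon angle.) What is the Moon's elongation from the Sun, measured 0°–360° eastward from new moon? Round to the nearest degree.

245°

cos θ = 1 − 2f = -0.420, giving a principal value of 114.8°.
Since the Moon is past full (waning), take the reflex angle: θ = 360° − 114.8° = 245.2°.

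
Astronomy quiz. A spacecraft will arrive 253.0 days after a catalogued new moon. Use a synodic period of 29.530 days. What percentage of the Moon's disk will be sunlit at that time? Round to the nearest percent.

253.0 d spans 8 complete synodic months (8 × 29.530 = 236.24 d) plus 16.76 d.
Phase angle: θ = 360°·(16.76 d)/(29.530 d) = 204.3°.
Illuminated fraction = (1 − cos 204.3°)/2 = (1 − (-0.911))/2 ≈ 0.956, so 96%.

96%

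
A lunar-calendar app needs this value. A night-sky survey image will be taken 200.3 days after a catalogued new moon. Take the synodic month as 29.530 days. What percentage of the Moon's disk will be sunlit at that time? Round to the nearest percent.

200.3 d spans 6 complete synodic months (6 × 29.530 = 177.18 d) plus 23.12 d.
Phase angle: θ = 360°·(23.12 d)/(29.530 d) = 281.9°.
Illuminated fraction = (1 − cos 281.9°)/2 = (1 − 0.205)/2 ≈ 0.397, so 40%.

40%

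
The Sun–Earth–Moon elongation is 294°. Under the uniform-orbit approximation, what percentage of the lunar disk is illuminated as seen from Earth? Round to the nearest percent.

cos 294° = 0.407, so f = (1 − 0.407)/2 = 0.297, i.e. 30%.

30%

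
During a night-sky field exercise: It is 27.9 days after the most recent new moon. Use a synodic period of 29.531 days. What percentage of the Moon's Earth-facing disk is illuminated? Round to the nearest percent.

Phase angle: θ = 360°·(27.9 d)/(29.531 d) = 340.1°.
With cos θ = 0.940, the lit fraction is (1 − 0.940)/2 ≈ 0.030, so 3%.

3%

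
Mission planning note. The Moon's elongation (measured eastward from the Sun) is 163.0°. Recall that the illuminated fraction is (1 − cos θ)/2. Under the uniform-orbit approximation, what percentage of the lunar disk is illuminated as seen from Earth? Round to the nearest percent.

Half-versine of 163.0°: (1 − (-0.956))/2 = 0.978, i.e. 98%.

98%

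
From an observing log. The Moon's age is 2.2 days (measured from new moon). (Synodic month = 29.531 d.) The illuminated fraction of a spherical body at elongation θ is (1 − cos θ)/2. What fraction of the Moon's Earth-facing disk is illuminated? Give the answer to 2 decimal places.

0.05

Phase angle: θ = 360°·(2.2 d)/(29.531 d) = 26.8°.
Illuminated fraction = (1 − cos 26.8°)/2 = (1 − 0.892)/2 ≈ 0.054.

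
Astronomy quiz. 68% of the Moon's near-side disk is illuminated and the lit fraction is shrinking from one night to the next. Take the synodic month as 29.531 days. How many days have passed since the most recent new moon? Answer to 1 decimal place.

20.4 days

Invert f = (1 − cos θ)/2 to get cos θ = 1 − 2(0.68) = -0.360, hence θ₀ = arccos -0.360 = 111.1°.
Waning ⇒ past full, so θ = 360° − 111.1° = 248.9°.
Age = 29.531 × 248.9°/360° ≈ 20.42 days.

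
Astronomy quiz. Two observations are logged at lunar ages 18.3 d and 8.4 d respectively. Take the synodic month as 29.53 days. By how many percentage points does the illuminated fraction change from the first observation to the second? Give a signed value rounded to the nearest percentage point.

-26 pp

θ₁ = 360° × 18.3/29.53 = 223.1°, f₁ = (1 − cos θ₁)/2 = 0.865.
θ₂ = 360° × 8.4/29.53 = 102.4°, f₂ = (1 − cos θ₂)/2 = 0.607.
Change = f₂ − f₁ = -0.258 → -26 percentage points.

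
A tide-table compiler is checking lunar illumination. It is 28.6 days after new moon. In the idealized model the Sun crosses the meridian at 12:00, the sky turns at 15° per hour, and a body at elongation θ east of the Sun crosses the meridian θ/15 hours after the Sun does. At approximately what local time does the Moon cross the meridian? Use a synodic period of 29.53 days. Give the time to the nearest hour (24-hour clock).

Phase angle: θ = 360°·(28.6 d)/(29.53 d) = 348.7°.
At 15° of sky rotation per hour, 348.7° corresponds to a 23.24 h lag.
12:00 + 23.24 h ≈ 11:15 → 11:00 to the nearest hour.

11:00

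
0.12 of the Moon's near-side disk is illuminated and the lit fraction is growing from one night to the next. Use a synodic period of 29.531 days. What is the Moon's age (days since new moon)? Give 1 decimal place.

From f = (1 − cos θ)/2: cos θ = 1 − 2×0.12 = 0.760; arccos → 40.5°.
Waxing ⇒ before full, so θ = 40.5°.
That fraction of the synodic month is 40.5/360 × 29.531 d ≈ 3.33 d.

3.3 days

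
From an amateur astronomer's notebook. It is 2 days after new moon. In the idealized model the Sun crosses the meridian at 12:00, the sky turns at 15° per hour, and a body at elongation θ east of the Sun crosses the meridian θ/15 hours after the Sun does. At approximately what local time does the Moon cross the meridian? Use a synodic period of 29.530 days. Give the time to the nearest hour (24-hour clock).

14:00

Elongation θ = 360° × 2/29.530 ≈ 24.4°.
Delay after the Sun = 24.4° / (15°/h) ≈ 1.63 h.
12:00 + 1.63 h ≈ 13:38 → 14:00 to the nearest hour.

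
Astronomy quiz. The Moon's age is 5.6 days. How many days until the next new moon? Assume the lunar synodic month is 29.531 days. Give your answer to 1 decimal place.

23.9 days

The next new moon completes the synodic month: 29.531 − 5.6 = 23.931 days.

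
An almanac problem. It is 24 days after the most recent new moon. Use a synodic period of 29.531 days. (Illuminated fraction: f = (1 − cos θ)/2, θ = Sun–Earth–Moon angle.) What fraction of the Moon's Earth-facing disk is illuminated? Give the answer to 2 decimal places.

0.31

The Moon has covered 24/29.531 of its cycle, so θ ≈ 360° × 24/29.531 = 292.6°.
With cos θ = 0.384, the lit fraction is (1 − 0.384)/2 ≈ 0.308.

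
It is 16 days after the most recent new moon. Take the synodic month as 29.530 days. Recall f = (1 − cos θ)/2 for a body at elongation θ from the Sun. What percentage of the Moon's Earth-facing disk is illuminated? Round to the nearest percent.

98%

The Moon has covered 16/29.530 of its cycle, so θ ≈ 360° × 16/29.530 = 195.1°.
With cos θ = (-0.966), the lit fraction is (1 − (-0.966))/2 ≈ 0.983, so 98%.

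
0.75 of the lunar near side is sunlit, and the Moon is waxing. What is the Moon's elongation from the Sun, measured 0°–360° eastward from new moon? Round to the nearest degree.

cos θ = 1 − 2f = -0.500, giving a principal value of 120.0°.
Before full moon the principal value applies: θ = 120.0°.

120°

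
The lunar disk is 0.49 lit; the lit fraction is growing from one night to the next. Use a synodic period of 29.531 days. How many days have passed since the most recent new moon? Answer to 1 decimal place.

7.3 days

Invert f = (1 − cos θ)/2 to get cos θ = 1 − 2(0.49) = 0.020, hence θ₀ = arccos 0.020 = 88.9°.
Waxing ⇒ before full, so θ = 88.9°.
That fraction of the synodic month is 88.9/360 × 29.531 d ≈ 7.29 d.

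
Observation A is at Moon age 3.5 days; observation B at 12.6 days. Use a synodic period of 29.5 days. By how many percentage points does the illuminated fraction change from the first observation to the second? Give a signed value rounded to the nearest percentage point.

First observation: θ = 360°·3.5/29.5 = 42.7°, so f = 0.133.
Second observation: θ = 153.8°, f = 0.948.
Δf = 0.948 − 0.133 = +0.816, i.e. +82 pp.

+82 percentage points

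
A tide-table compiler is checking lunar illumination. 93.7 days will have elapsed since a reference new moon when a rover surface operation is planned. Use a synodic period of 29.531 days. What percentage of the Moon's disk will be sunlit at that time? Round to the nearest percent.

27%

Reduce mod P: 93.7 − 3×29.531 = 5.11 d into the current lunation.
The Moon has covered 5.11/29.531 of its cycle, so θ ≈ 360° × 5.11/29.531 = 62.3°.
With cos θ = 0.466, the lit fraction is (1 − 0.466)/2 ≈ 0.267, so 27%.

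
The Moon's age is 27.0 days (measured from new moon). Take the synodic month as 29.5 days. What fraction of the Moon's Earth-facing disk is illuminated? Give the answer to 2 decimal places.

Elongation θ = 360° × 27.0/29.5 ≈ 329.5°.
With cos θ = 0.862, the lit fraction is (1 − 0.862)/2 ≈ 0.069.

0.07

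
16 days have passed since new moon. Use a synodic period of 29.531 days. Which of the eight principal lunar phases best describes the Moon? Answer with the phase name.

full moon

At 16/29.531 of the cycle, θ ≈ 195° — the full moon range.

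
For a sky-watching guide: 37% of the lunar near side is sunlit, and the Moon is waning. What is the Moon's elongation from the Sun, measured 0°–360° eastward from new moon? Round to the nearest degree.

285°

Invert f = (1 − cos θ)/2 to get cos θ = 1 − 2(0.37) = 0.260, hence θ₀ = arccos 0.260 = 74.9°.
A waning Moon lies in 180°–360°, so θ = 360° − 74.9° = 285.1°.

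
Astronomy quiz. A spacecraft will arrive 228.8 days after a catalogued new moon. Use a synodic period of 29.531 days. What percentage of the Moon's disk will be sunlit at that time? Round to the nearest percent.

228.8/29.531 = 7.748 lunations, so 7 complete cycles and 22.08 d into the next.
Phase angle: θ = 360°·(22.08 d)/(29.531 d) = 269.2°.
Illuminated fraction = (1 − cos 269.2°)/2 = (1 − (-0.014))/2 ≈ 0.507, so 51%.

51%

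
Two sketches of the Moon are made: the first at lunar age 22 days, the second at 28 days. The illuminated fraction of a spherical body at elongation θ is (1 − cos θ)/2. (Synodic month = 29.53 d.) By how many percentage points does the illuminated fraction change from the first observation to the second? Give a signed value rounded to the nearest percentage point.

-49 pp

First observation: θ = 360°·22/29.53 = 268.2°, so f = 0.516.
Second observation: θ = 341.3°, f = 0.026.
Δf = 0.026 − 0.516 = -0.489, i.e. -49 pp.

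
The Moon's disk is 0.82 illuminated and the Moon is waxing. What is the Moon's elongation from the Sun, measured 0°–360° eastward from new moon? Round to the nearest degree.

130°

Invert f = (1 − cos θ)/2 to get cos θ = 1 − 2(0.82) = -0.640, hence θ₀ = arccos -0.640 = 129.8°.
Before full moon the principal value applies: θ = 129.8°.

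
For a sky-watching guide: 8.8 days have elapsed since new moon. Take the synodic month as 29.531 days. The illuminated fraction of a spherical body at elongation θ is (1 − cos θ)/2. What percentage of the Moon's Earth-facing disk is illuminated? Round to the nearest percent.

Elongation θ = 360° × 8.8/29.531 ≈ 107.3°.
Illuminated fraction = (1 − cos 107.3°)/2 = (1 − (-0.297))/2 ≈ 0.648, so 65%.

65%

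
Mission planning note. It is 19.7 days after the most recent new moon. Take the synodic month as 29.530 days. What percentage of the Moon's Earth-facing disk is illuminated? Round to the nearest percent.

75%

Elongation θ = 360° × 19.7/29.530 ≈ 240.2°.
Illuminated fraction = (1 − cos 240.2°)/2 = (1 − (-0.498))/2 ≈ 0.749, so 75%.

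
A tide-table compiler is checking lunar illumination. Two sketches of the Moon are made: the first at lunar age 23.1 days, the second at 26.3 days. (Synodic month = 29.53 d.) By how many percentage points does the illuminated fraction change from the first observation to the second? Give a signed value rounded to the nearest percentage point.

-29 percentage points

First observation: θ = 360°·23.1/29.53 = 281.6°, so f = 0.399.
Second observation: θ = 320.6°, f = 0.114.
Δf = 0.114 − 0.399 = -0.286, i.e. -29 pp.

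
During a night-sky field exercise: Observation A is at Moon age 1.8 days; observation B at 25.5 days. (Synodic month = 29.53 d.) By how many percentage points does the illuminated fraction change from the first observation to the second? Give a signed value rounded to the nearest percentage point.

First observation: θ = 360°·1.8/29.53 = 21.9°, so f = 0.036.
Second observation: θ = 310.9°, f = 0.173.
Δf = 0.173 − 0.036 = +0.137, i.e. +14 pp.

+14 pp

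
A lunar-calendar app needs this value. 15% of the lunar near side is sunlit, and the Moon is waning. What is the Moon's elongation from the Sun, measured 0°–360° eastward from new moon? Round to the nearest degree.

314°

Invert f = (1 − cos θ)/2 to get cos θ = 1 − 2(0.15) = 0.700, hence θ₀ = arccos 0.700 = 45.6°.
Waning ⇒ past full, so θ = 360° − 45.6° = 314.4°.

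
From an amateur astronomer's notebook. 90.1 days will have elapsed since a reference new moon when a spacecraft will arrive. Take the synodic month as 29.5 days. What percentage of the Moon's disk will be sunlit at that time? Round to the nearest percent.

3%

Reduce mod P: 90.1 − 3×29.5 = 1.60 d into the current lunation.
Phase angle: θ = 360°·(1.60 d)/(29.5 d) = 19.5°.
With cos θ = 0.942, the lit fraction is (1 − 0.942)/2 ≈ 0.029, so 3%.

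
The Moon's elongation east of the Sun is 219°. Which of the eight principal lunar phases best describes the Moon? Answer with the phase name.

waning gibbous

219° lies in the waning gibbous sector of the 8-phase cycle.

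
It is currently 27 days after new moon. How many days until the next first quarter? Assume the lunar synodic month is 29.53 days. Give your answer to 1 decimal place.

9.9 days

First quarter is 0.25 of the way through the cycle: age 0.25 × 29.53 = 7.383 d.
This lunation's first quarter (7.383 d) has passed, so add one period: 36.913 − 27 = 9.913 days.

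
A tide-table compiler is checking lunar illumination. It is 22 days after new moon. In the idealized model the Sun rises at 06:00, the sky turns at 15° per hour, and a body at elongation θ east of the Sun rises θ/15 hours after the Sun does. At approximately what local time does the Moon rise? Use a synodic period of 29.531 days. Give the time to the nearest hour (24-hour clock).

00:00

Elongation θ = 360° × 22/29.531 ≈ 268.2°.
At 15° of sky rotation per hour, 268.2° corresponds to a 17.88 h lag.
06:00 + 17.88 h ≈ 23:53 → 00:00 to the nearest hour.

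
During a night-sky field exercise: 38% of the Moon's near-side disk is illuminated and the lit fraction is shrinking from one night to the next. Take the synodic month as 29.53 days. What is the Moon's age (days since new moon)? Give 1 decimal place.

Invert f = (1 − cos θ)/2 to get cos θ = 1 − 2(0.38) = 0.240, hence θ₀ = arccos 0.240 = 76.1°.
Waning ⇒ past full, so θ = 360° − 76.1° = 283.9°.
Age = 29.53 × 283.9°/360° ≈ 23.29 days.

23.3 days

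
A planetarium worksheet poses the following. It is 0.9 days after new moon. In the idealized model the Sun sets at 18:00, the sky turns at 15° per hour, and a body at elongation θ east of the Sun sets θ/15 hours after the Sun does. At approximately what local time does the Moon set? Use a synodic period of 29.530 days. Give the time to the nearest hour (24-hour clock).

Elongation θ = 360° × 0.9/29.530 ≈ 11.0°.
At 15° of sky rotation per hour, 11.0° corresponds to a 0.73 h lag.
18:00 + 0.73 h ≈ 18:44 → 19:00 to the nearest hour.

19:00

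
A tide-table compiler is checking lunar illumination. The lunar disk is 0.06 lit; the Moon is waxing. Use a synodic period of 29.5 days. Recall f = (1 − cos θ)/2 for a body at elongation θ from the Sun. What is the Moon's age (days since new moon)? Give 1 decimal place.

cos θ = 1 − 2f = 0.880, giving a principal value of 28.4°.
Waxing ⇒ before full, so θ = 28.4°.
That fraction of the synodic month is 28.4/360 × 29.5 d ≈ 2.32 d.

2.3 days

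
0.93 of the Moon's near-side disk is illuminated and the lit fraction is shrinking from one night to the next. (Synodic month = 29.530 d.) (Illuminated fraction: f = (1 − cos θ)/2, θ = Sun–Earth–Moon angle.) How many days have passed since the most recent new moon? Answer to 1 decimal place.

Invert f = (1 − cos θ)/2 to get cos θ = 1 − 2(0.93) = -0.860, hence θ₀ = arccos -0.860 = 149.3°.
Since the Moon is past full (waning), take the reflex angle: θ = 360° − 149.3° = 210.7°.
Age = 29.530 × 210.7°/360° ≈ 17.28 days.

17.3 days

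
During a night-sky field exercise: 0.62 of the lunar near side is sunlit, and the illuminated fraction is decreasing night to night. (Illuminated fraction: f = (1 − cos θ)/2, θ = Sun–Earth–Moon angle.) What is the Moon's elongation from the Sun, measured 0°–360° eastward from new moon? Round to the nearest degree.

256°

Invert f = (1 − cos θ)/2 to get cos θ = 1 − 2(0.62) = -0.240, hence θ₀ = arccos -0.240 = 103.9°.
Waning ⇒ past full, so θ = 360° − 103.9° = 256.1°.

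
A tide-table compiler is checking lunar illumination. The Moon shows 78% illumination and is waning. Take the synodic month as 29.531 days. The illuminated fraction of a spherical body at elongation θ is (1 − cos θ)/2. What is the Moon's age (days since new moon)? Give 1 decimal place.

cos θ = 1 − 2f = -0.560, giving a principal value of 124.1°.
A waning Moon lies in 180°–360°, so θ = 360° − 124.1° = 235.9°.
That fraction of the synodic month is 235.9/360 × 29.531 d ≈ 19.35 d.

19.4 days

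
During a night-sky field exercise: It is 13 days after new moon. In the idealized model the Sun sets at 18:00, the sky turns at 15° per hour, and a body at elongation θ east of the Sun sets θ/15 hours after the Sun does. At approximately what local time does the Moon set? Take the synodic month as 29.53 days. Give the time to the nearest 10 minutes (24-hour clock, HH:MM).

The Moon has covered 13/29.53 of its cycle, so θ ≈ 360° × 13/29.53 = 158.5°.
The Moon trails the Sun by θ/15 = 158.5/15 ≈ 10.57 hours.
18:00 + 10.566 h ≈ 04:34 → 04:30 to the nearest ten minutes.

04:30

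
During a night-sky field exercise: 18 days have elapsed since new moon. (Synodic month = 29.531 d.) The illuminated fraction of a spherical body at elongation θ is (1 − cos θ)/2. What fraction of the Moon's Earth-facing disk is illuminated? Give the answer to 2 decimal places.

0.89

Elongation θ = 360° × 18/29.531 ≈ 219.4°.
Illuminated fraction = (1 − cos 219.4°)/2 = (1 − (-0.772))/2 ≈ 0.886.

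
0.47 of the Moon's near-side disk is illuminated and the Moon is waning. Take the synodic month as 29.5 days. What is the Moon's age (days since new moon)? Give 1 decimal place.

22.4 days

cos θ = 1 − 2f = 0.060, giving a principal value of 86.6°.
Waning ⇒ past full, so θ = 360° − 86.6° = 273.4°.
At 360°/29.5 d per day, 273.4° corresponds to 22.41 days.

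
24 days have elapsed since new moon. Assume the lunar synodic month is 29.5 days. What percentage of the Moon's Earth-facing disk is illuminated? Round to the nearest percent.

31%

The Moon has covered 24/29.5 of its cycle, so θ ≈ 360° × 24/29.5 = 292.9°.
cos 292.9° = 0.389, so f = (1 − 0.389)/2 = 0.306, so 31%.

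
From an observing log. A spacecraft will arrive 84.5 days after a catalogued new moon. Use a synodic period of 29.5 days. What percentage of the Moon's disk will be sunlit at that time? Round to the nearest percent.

17%

Reduce mod P: 84.5 − 2×29.5 = 25.50 d into the current lunation.
Elongation θ = 360° × 25.50/29.5 ≈ 311.2°.
With cos θ = 0.659, the lit fraction is (1 − 0.659)/2 ≈ 0.171, so 17%.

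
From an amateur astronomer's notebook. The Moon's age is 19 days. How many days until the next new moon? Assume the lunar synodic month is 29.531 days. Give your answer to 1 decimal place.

One full lunation from the last new moon is 29.531 d; remaining = 29.531 − 19 = 10.531 d.

10.5 days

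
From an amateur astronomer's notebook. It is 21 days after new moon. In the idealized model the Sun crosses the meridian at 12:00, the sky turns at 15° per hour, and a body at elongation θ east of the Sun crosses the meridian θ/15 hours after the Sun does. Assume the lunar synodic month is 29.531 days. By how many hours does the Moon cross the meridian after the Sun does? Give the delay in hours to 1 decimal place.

The Moon has covered 21/29.531 of its cycle, so θ ≈ 360° × 21/29.531 = 256.0°.
The Moon trails the Sun by θ/15 = 256.0/15 ≈ 17.07 hours.
So the Moon crosses the meridian 17.07 h after the Sun.

17.1 h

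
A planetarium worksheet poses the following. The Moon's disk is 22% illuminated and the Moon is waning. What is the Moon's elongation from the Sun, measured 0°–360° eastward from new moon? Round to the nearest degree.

304°

cos θ = 1 − 2f = 0.560, giving a principal value of 55.9°.
Since the Moon is past full (waning), take the reflex angle: θ = 360° − 55.9° = 304.1°.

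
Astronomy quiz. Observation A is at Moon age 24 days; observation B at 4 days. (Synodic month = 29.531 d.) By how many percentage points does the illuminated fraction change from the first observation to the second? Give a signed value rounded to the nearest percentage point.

First observation: θ = 360°·24/29.531 = 292.6°, so f = 0.308.
Second observation: θ = 48.8°, f = 0.170.
Δf = 0.170 − 0.308 = -0.138, i.e. -14 pp.

-14 percentage points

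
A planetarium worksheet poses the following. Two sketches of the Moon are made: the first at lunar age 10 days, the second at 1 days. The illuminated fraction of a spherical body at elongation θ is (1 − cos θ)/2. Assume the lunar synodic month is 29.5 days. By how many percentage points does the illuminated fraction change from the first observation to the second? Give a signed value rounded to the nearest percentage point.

First observation: θ = 360°·10/29.5 = 122.0°, so f = 0.765.
Second observation: θ = 12.2°, f = 0.011.
Δf = 0.011 − 0.765 = -0.754, i.e. -75 pp.

-75 pp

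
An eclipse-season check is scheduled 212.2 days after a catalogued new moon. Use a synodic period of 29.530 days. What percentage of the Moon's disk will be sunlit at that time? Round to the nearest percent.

Reduce mod P: 212.2 − 7×29.530 = 5.49 d into the current lunation.
Elongation θ = 360° × 5.49/29.530 ≈ 66.9°.
With cos θ = 0.392, the lit fraction is (1 − 0.392)/2 ≈ 0.304, so 30%.

30%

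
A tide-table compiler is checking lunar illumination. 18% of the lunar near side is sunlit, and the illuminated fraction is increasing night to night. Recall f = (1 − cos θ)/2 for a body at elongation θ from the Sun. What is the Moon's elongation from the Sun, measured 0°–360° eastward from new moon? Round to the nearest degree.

50°

From f = (1 − cos θ)/2: cos θ = 1 − 2×0.18 = 0.640; arccos → 50.2°.
Waxing ⇒ before full, so θ = 50.2°.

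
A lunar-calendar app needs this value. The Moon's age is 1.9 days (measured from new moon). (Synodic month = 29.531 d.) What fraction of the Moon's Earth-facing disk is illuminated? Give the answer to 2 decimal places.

Elongation θ = 360° × 1.9/29.531 ≈ 23.2°.
Illuminated fraction = (1 − cos 23.2°)/2 = (1 − 0.919)/2 ≈ 0.040.

0.04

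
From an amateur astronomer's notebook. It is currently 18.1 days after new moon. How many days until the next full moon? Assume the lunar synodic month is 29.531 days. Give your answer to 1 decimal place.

Full moon occurs at elongation 180°, i.e. at age 29.531 × 180/360 = 14.765 d.
Already past this cycle's full moon; the next is at 14.765 + 29.531 = 44.296 d, so 44.296 − 18.1 = 26.196 days.

26.2 days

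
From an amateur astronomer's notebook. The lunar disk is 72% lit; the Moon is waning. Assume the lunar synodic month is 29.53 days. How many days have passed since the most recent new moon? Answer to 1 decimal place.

20.0 days

Invert f = (1 − cos θ)/2 to get cos θ = 1 − 2(0.72) = -0.440, hence θ₀ = arccos -0.440 = 116.1°.
Waning ⇒ past full, so θ = 360° − 116.1° = 243.9°.
That fraction of the synodic month is 243.9/360 × 29.53 d ≈ 20.01 d.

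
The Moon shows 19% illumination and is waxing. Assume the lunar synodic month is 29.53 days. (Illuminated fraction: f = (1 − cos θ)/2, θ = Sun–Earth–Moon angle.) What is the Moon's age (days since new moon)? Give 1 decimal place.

From f = (1 − cos θ)/2: cos θ = 1 − 2×0.19 = 0.620; arccos → 51.7°.
The Moon is waxing (0°–180°), so θ = 51.7° directly.
That fraction of the synodic month is 51.7/360 × 29.53 d ≈ 4.24 d.

4.2 days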